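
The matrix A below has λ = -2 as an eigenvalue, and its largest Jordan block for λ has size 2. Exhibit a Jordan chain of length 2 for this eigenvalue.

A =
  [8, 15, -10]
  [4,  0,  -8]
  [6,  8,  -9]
A Jordan chain for λ = -2 of length 2:
v_1 = (-5, 2, -2)ᵀ
v_2 = (1, -1, 0)ᵀ

Let N = A − (-2)·I. We want v_2 with N^2 v_2 = 0 but N^1 v_2 ≠ 0; then v_{j-1} := N · v_j for j = 2, …, 2.

Pick v_2 = (1, -1, 0)ᵀ.
Then v_1 = N · v_2 = (-5, 2, -2)ᵀ.

Sanity check: (A − (-2)·I) v_1 = (0, 0, 0)ᵀ = 0. ✓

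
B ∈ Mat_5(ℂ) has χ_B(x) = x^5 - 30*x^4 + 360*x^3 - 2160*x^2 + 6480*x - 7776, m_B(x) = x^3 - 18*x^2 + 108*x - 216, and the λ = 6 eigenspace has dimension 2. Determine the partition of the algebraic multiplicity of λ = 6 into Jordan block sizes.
Block sizes for λ = 6: [3, 2]

Step 1 — from the characteristic polynomial, algebraic multiplicity of λ = 6 is 5. From dim ker(B − (6)·I) = 2, there are exactly 2 Jordan blocks for λ = 6.
Step 2 — from the minimal polynomial, the factor (x − 6)^3 tells us the largest block for λ = 6 has size 3.
Step 3 — with total size 5, 2 blocks, and largest block 3, the block sizes (in nonincreasing order) are [3, 2].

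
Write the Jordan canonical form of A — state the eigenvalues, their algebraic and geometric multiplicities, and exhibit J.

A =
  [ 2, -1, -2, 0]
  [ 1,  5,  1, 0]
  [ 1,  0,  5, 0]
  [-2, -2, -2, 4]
J_3(4) ⊕ J_1(4)

The characteristic polynomial is
  det(x·I − A) = x^4 - 16*x^3 + 96*x^2 - 256*x + 256 = (x - 4)^4

Eigenvalues and multiplicities (the geometric multiplicity of λ is n − rank(A − λI), which equals the number of Jordan blocks for λ):
  λ = 4: algebraic multiplicity = 4, geometric multiplicity = 2

Determining the block sizes for each eigenvalue:
  λ = 4: with am = 4 and gm = 2, the partition is not yet determined (e.g. several partitions of 4 into 2 parts exist). Let N = A − (4)·I. Computing rank(N^1) = 2, rank(N^2) = 1, rank(N^3) = 0; the number of blocks of size ≥ j is rank(N^{j−1}) − rank(N^j), giving [2, 1, 1]. So we have 1 block(s) of size 3, 1 block(s) of size 1 → block sizes [3, 1]

Assembling the blocks gives a Jordan form
J =
  [4, 1, 0, 0]
  [0, 4, 1, 0]
  [0, 0, 4, 0]
  [0, 0, 0, 4]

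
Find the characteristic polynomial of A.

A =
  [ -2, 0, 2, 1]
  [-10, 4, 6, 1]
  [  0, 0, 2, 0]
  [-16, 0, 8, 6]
x^4 - 10*x^3 + 36*x^2 - 56*x + 32

Expanding det(x·I − A) (e.g. by cofactor expansion or by noting that A is similar to its Jordan form J, which has the same characteristic polynomial as A) gives
  χ_A(x) = x^4 - 10*x^3 + 36*x^2 - 56*x + 32
which factors as (x - 4)*(x - 2)^3. The eigenvalues (with algebraic multiplicities) are λ = 2 with multiplicity 3, λ = 4 with multiplicity 1.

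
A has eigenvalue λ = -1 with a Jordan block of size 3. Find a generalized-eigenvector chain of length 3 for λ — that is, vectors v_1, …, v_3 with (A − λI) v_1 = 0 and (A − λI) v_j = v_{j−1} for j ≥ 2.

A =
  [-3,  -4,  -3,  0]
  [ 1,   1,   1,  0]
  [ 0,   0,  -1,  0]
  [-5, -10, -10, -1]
A Jordan chain for λ = -1 of length 3:
v_1 = (2, -1, 0, 5)ᵀ
v_2 = (-3, 1, 0, -10)ᵀ
v_3 = (0, 0, 1, 0)ᵀ

Let N = A − (-1)·I. We want v_3 with N^3 v_3 = 0 but N^2 v_3 ≠ 0; then v_{j-1} := N · v_j for j = 3, …, 2.

Pick v_3 = (0, 0, 1, 0)ᵀ.
Then v_2 = N · v_3 = (-3, 1, 0, -10)ᵀ.
Then v_1 = N · v_2 = (2, -1, 0, 5)ᵀ.

Sanity check: (A − (-1)·I) v_1 = (0, 0, 0, 0)ᵀ = 0. ✓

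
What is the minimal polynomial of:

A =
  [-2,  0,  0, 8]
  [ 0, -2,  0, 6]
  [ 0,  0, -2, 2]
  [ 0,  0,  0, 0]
x^2 + 2*x

The characteristic polynomial is χ_A(x) = x*(x + 2)^3, so the eigenvalues are known. The minimal polynomial is
  m_A(x) = Π_λ (x − λ)^{k_λ}
where k_λ is the size of the *largest* Jordan block for λ (equivalently, the smallest k with (A − λI)^k v = 0 for every generalised eigenvector v of λ).

  λ = -2: largest Jordan block has size 1, contributing (x + 2)
  λ = 0: largest Jordan block has size 1, contributing (x − 0)

So m_A(x) = x*(x + 2) = x^2 + 2*x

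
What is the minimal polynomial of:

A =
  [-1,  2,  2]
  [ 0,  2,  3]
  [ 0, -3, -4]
x^2 + 2*x + 1

The characteristic polynomial is χ_A(x) = (x + 1)^3, so the eigenvalues are known. The minimal polynomial is
  m_A(x) = Π_λ (x − λ)^{k_λ}
where k_λ is the size of the *largest* Jordan block for λ (equivalently, the smallest k with (A − λI)^k v = 0 for every generalised eigenvector v of λ).

  λ = -1: largest Jordan block has size 2, contributing (x + 1)^2

So m_A(x) = (x + 1)^2 = x^2 + 2*x + 1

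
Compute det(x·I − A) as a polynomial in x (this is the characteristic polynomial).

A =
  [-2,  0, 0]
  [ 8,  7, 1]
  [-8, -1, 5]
x^3 - 10*x^2 + 12*x + 72

Expanding det(x·I − A) (e.g. by cofactor expansion or by noting that A is similar to its Jordan form J, which has the same characteristic polynomial as A) gives
  χ_A(x) = x^3 - 10*x^2 + 12*x + 72
which factors as (x - 6)^2*(x + 2). The eigenvalues (with algebraic multiplicities) are λ = -2 with multiplicity 1, λ = 6 with multiplicity 2.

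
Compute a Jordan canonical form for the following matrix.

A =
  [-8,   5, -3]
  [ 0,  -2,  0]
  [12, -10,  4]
J_2(-2) ⊕ J_1(-2)

The characteristic polynomial is
  det(x·I − A) = x^3 + 6*x^2 + 12*x + 8 = (x + 2)^3

Eigenvalues and multiplicities (the geometric multiplicity of λ is n − rank(A − λI), which equals the number of Jordan blocks for λ):
  λ = -2: algebraic multiplicity = 3, geometric multiplicity = 2

Determining the block sizes for each eigenvalue:
  λ = -2: 2 blocks summing to 3 forces exactly one block of size 2 and the rest size 1 → block sizes [2, 1]

Assembling the blocks gives a Jordan form
J =
  [-2,  1,  0]
  [ 0, -2,  0]
  [ 0,  0, -2]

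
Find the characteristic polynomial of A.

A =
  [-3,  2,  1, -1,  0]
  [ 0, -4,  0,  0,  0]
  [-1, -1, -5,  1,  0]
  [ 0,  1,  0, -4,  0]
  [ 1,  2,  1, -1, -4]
x^5 + 20*x^4 + 160*x^3 + 640*x^2 + 1280*x + 1024

Expanding det(x·I − A) (e.g. by cofactor expansion or by noting that A is similar to its Jordan form J, which has the same characteristic polynomial as A) gives
  χ_A(x) = x^5 + 20*x^4 + 160*x^3 + 640*x^2 + 1280*x + 1024
which factors as (x + 4)^5. The eigenvalues (with algebraic multiplicities) are λ = -4 with multiplicity 5.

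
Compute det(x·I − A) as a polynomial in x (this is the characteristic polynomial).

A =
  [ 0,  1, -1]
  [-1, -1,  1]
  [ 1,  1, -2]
x^3 + 3*x^2 + 3*x + 1

Expanding det(x·I − A) (e.g. by cofactor expansion or by noting that A is similar to its Jordan form J, which has the same characteristic polynomial as A) gives
  χ_A(x) = x^3 + 3*x^2 + 3*x + 1
which factors as (x + 1)^3. The eigenvalues (with algebraic multiplicities) are λ = -1 with multiplicity 3.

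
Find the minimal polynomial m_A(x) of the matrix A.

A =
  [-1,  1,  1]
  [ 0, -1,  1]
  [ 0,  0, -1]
x^3 + 3*x^2 + 3*x + 1

The characteristic polynomial is χ_A(x) = (x + 1)^3, so the eigenvalues are known. The minimal polynomial is
  m_A(x) = Π_λ (x − λ)^{k_λ}
where k_λ is the size of the *largest* Jordan block for λ (equivalently, the smallest k with (A − λI)^k v = 0 for every generalised eigenvector v of λ).

  λ = -1: largest Jordan block has size 3, contributing (x + 1)^3

So m_A(x) = (x + 1)^3 = x^3 + 3*x^2 + 3*x + 1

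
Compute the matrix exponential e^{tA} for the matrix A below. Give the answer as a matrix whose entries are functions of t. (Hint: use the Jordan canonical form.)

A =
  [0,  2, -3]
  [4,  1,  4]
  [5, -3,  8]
e^{tA} =
  [t^2*exp(3*t) - 3*t*exp(3*t) + exp(3*t), -t^2*exp(3*t)/2 + 2*t*exp(3*t), t^2*exp(3*t) - 3*t*exp(3*t)]
  [4*t*exp(3*t), -2*t*exp(3*t) + exp(3*t), 4*t*exp(3*t)]
  [-t^2*exp(3*t) + 5*t*exp(3*t), t^2*exp(3*t)/2 - 3*t*exp(3*t), -t^2*exp(3*t) + 5*t*exp(3*t) + exp(3*t)]

Strategy: write A = P · J · P⁻¹ where J is a Jordan canonical form, so e^{tA} = P · e^{tJ} · P⁻¹, and e^{tJ} can be computed block-by-block.

A has Jordan form
J =
  [3, 1, 0]
  [0, 3, 1]
  [0, 0, 3]
(up to reordering of blocks).

Per-block formulas:
  For a 3×3 Jordan block J_3(3): exp(t · J_3(3)) = e^(3t)·(I + t·N + (t^2/2)·N^2), where N is the 3×3 nilpotent shift.

After assembling e^{tJ} and conjugating by P, we get:

e^{tA} =
  [t^2*exp(3*t) - 3*t*exp(3*t) + exp(3*t), -t^2*exp(3*t)/2 + 2*t*exp(3*t), t^2*exp(3*t) - 3*t*exp(3*t)]
  [4*t*exp(3*t), -2*t*exp(3*t) + exp(3*t), 4*t*exp(3*t)]
  [-t^2*exp(3*t) + 5*t*exp(3*t), t^2*exp(3*t)/2 - 3*t*exp(3*t), -t^2*exp(3*t) + 5*t*exp(3*t) + exp(3*t)]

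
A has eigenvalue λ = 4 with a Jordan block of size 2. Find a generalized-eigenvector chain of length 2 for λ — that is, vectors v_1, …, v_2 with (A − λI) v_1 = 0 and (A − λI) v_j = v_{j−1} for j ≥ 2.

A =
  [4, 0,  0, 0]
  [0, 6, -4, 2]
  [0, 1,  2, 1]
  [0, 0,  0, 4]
A Jordan chain for λ = 4 of length 2:
v_1 = (0, 2, 1, 0)ᵀ
v_2 = (0, 1, 0, 0)ᵀ

Let N = A − (4)·I. We want v_2 with N^2 v_2 = 0 but N^1 v_2 ≠ 0; then v_{j-1} := N · v_j for j = 2, …, 2.

Pick v_2 = (0, 1, 0, 0)ᵀ.
Then v_1 = N · v_2 = (0, 2, 1, 0)ᵀ.

Sanity check: (A − (4)·I) v_1 = (0, 0, 0, 0)ᵀ = 0. ✓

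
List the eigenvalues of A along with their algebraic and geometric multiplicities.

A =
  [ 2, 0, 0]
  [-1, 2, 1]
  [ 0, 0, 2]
λ = 2: alg = 3, geom = 2

Step 1 — factor the characteristic polynomial to read off the algebraic multiplicities:
  χ_A(x) = (x - 2)^3

Step 2 — compute geometric multiplicities via the rank-nullity identity g(λ) = n − rank(A − λI):
  rank(A − (2)·I) = 1, so dim ker(A − (2)·I) = n − 1 = 2

Summary:
  λ = 2: algebraic multiplicity = 3, geometric multiplicity = 2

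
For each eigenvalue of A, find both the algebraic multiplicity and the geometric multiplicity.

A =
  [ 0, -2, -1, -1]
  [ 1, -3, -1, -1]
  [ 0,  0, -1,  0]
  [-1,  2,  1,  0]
λ = -1: alg = 4, geom = 3

Step 1 — factor the characteristic polynomial to read off the algebraic multiplicities:
  χ_A(x) = (x + 1)^4

Step 2 — compute geometric multiplicities via the rank-nullity identity g(λ) = n − rank(A − λI):
  rank(A − (-1)·I) = 1, so dim ker(A − (-1)·I) = n − 1 = 3

Summary:
  λ = -1: algebraic multiplicity = 4, geometric multiplicity = 3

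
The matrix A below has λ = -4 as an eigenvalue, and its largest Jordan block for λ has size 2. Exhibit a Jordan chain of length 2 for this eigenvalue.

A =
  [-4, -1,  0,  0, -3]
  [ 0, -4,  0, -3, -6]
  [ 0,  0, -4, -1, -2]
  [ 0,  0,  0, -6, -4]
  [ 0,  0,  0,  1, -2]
A Jordan chain for λ = -4 of length 2:
v_1 = (-1, 0, 0, 0, 0)ᵀ
v_2 = (0, 1, 0, 0, 0)ᵀ

Let N = A − (-4)·I. We want v_2 with N^2 v_2 = 0 but N^1 v_2 ≠ 0; then v_{j-1} := N · v_j for j = 2, …, 2.

Pick v_2 = (0, 1, 0, 0, 0)ᵀ.
Then v_1 = N · v_2 = (-1, 0, 0, 0, 0)ᵀ.

Sanity check: (A − (-4)·I) v_1 = (0, 0, 0, 0, 0)ᵀ = 0. ✓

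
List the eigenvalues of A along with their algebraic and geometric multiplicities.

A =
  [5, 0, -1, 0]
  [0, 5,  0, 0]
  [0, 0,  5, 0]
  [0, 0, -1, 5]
λ = 5: alg = 4, geom = 3

Step 1 — factor the characteristic polynomial to read off the algebraic multiplicities:
  χ_A(x) = (x - 5)^4

Step 2 — compute geometric multiplicities via the rank-nullity identity g(λ) = n − rank(A − λI):
  rank(A − (5)·I) = 1, so dim ker(A − (5)·I) = n − 1 = 3

Summary:
  λ = 5: algebraic multiplicity = 4, geometric multiplicity = 3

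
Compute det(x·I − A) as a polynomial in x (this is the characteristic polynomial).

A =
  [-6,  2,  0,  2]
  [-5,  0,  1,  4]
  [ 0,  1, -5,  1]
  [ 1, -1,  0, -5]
x^4 + 16*x^3 + 96*x^2 + 256*x + 256

Expanding det(x·I − A) (e.g. by cofactor expansion or by noting that A is similar to its Jordan form J, which has the same characteristic polynomial as A) gives
  χ_A(x) = x^4 + 16*x^3 + 96*x^2 + 256*x + 256
which factors as (x + 4)^4. The eigenvalues (with algebraic multiplicities) are λ = -4 with multiplicity 4.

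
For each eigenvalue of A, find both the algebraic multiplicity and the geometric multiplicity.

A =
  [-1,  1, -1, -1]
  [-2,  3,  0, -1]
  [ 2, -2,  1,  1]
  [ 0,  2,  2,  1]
λ = 1: alg = 4, geom = 2

Step 1 — factor the characteristic polynomial to read off the algebraic multiplicities:
  χ_A(x) = (x - 1)^4

Step 2 — compute geometric multiplicities via the rank-nullity identity g(λ) = n − rank(A − λI):
  rank(A − (1)·I) = 2, so dim ker(A − (1)·I) = n − 2 = 2

Summary:
  λ = 1: algebraic multiplicity = 4, geometric multiplicity = 2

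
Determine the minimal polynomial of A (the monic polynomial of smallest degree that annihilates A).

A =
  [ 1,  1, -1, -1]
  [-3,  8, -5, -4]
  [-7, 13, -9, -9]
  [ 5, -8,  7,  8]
x^2 - 4*x + 4

The characteristic polynomial is χ_A(x) = (x - 2)^4, so the eigenvalues are known. The minimal polynomial is
  m_A(x) = Π_λ (x − λ)^{k_λ}
where k_λ is the size of the *largest* Jordan block for λ (equivalently, the smallest k with (A − λI)^k v = 0 for every generalised eigenvector v of λ).

  λ = 2: largest Jordan block has size 2, contributing (x − 2)^2

So m_A(x) = (x - 2)^2 = x^2 - 4*x + 4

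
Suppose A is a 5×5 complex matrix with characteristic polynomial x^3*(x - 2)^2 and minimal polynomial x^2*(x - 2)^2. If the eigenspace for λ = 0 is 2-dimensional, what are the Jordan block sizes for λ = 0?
Block sizes for λ = 0: [2, 1]

Step 1 — from the characteristic polynomial, algebraic multiplicity of λ = 0 is 3. From dim ker(A − (0)·I) = 2, there are exactly 2 Jordan blocks for λ = 0.
Step 2 — from the minimal polynomial, the factor (x − 0)^2 tells us the largest block for λ = 0 has size 2.
Step 3 — with total size 3, 2 blocks, and largest block 2, the block sizes (in nonincreasing order) are [2, 1].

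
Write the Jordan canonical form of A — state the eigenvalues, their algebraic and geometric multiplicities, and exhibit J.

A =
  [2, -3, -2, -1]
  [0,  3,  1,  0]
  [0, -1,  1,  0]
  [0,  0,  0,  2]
J_3(2) ⊕ J_1(2)

The characteristic polynomial is
  det(x·I − A) = x^4 - 8*x^3 + 24*x^2 - 32*x + 16 = (x - 2)^4

Eigenvalues and multiplicities (the geometric multiplicity of λ is n − rank(A − λI), which equals the number of Jordan blocks for λ):
  λ = 2: algebraic multiplicity = 4, geometric multiplicity = 2

Determining the block sizes for each eigenvalue:
  λ = 2: with am = 4 and gm = 2, the partition is not yet determined (e.g. several partitions of 4 into 2 parts exist). Let N = A − (2)·I. Computing rank(N^1) = 2, rank(N^2) = 1, rank(N^3) = 0; the number of blocks of size ≥ j is rank(N^{j−1}) − rank(N^j), giving [2, 1, 1]. So we have 1 block(s) of size 3, 1 block(s) of size 1 → block sizes [3, 1]

Assembling the blocks gives a Jordan form
J =
  [2, 1, 0, 0]
  [0, 2, 1, 0]
  [0, 0, 2, 0]
  [0, 0, 0, 2]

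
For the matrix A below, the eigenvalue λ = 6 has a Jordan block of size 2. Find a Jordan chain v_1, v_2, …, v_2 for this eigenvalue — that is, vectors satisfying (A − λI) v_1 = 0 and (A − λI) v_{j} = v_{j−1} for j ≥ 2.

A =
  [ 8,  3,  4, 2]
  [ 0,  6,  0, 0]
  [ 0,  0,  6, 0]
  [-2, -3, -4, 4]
A Jordan chain for λ = 6 of length 2:
v_1 = (2, 0, 0, -2)ᵀ
v_2 = (1, 0, 0, 0)ᵀ

Let N = A − (6)·I. We want v_2 with N^2 v_2 = 0 but N^1 v_2 ≠ 0; then v_{j-1} := N · v_j for j = 2, …, 2.

Pick v_2 = (1, 0, 0, 0)ᵀ.
Then v_1 = N · v_2 = (2, 0, 0, -2)ᵀ.

Sanity check: (A − (6)·I) v_1 = (0, 0, 0, 0)ᵀ = 0. ✓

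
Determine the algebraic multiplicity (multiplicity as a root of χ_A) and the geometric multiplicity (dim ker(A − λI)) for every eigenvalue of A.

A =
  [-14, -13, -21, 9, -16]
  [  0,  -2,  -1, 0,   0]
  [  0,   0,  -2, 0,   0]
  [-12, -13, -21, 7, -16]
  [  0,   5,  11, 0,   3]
λ = -5: alg = 1, geom = 1; λ = -2: alg = 3, geom = 2; λ = 3: alg = 1, geom = 1

Step 1 — factor the characteristic polynomial to read off the algebraic multiplicities:
  χ_A(x) = (x - 3)*(x + 2)^3*(x + 5)

Step 2 — compute geometric multiplicities via the rank-nullity identity g(λ) = n − rank(A − λI):
  rank(A − (-5)·I) = 4, so dim ker(A − (-5)·I) = n − 4 = 1
  rank(A − (-2)·I) = 3, so dim ker(A − (-2)·I) = n − 3 = 2
  rank(A − (3)·I) = 4, so dim ker(A − (3)·I) = n − 4 = 1

Summary:
  λ = -5: algebraic multiplicity = 1, geometric multiplicity = 1
  λ = -2: algebraic multiplicity = 3, geometric multiplicity = 2
  λ = 3: algebraic multiplicity = 1, geometric multiplicity = 1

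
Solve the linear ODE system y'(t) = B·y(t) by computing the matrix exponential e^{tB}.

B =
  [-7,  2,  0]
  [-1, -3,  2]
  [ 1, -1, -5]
e^{tB} =
  [t^2*exp(-5*t) - 2*t*exp(-5*t) + exp(-5*t), 2*t*exp(-5*t), 2*t^2*exp(-5*t)]
  [t^2*exp(-5*t) - t*exp(-5*t), 2*t*exp(-5*t) + exp(-5*t), 2*t^2*exp(-5*t) + 2*t*exp(-5*t)]
  [-t^2*exp(-5*t)/2 + t*exp(-5*t), -t*exp(-5*t), -t^2*exp(-5*t) + exp(-5*t)]

Strategy: write B = P · J · P⁻¹ where J is a Jordan canonical form, so e^{tB} = P · e^{tJ} · P⁻¹, and e^{tJ} can be computed block-by-block.

B has Jordan form
J =
  [-5,  1,  0]
  [ 0, -5,  1]
  [ 0,  0, -5]
(up to reordering of blocks).

Per-block formulas:
  For a 3×3 Jordan block J_3(-5): exp(t · J_3(-5)) = e^(-5t)·(I + t·N + (t^2/2)·N^2), where N is the 3×3 nilpotent shift.

After assembling e^{tJ} and conjugating by P, we get:

e^{tB} =
  [t^2*exp(-5*t) - 2*t*exp(-5*t) + exp(-5*t), 2*t*exp(-5*t), 2*t^2*exp(-5*t)]
  [t^2*exp(-5*t) - t*exp(-5*t), 2*t*exp(-5*t) + exp(-5*t), 2*t^2*exp(-5*t) + 2*t*exp(-5*t)]
  [-t^2*exp(-5*t)/2 + t*exp(-5*t), -t*exp(-5*t), -t^2*exp(-5*t) + exp(-5*t)]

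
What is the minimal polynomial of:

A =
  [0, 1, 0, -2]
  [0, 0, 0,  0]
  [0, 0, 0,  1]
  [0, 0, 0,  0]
x^2

The characteristic polynomial is χ_A(x) = x^4, so the eigenvalues are known. The minimal polynomial is
  m_A(x) = Π_λ (x − λ)^{k_λ}
where k_λ is the size of the *largest* Jordan block for λ (equivalently, the smallest k with (A − λI)^k v = 0 for every generalised eigenvector v of λ).

  λ = 0: largest Jordan block has size 2, contributing (x − 0)^2

So m_A(x) = x^2 = x^2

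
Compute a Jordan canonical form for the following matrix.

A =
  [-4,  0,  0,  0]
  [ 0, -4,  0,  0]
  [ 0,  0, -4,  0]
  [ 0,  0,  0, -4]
J_1(-4) ⊕ J_1(-4) ⊕ J_1(-4) ⊕ J_1(-4)

The characteristic polynomial is
  det(x·I − A) = x^4 + 16*x^3 + 96*x^2 + 256*x + 256 = (x + 4)^4

Eigenvalues and multiplicities (the geometric multiplicity of λ is n − rank(A − λI), which equals the number of Jordan blocks for λ):
  λ = -4: algebraic multiplicity = 4, geometric multiplicity = 4

Determining the block sizes for each eigenvalue:
  λ = -4: gm = am = 4, so every block has size 1 → block sizes [1, 1, 1, 1]

Assembling the blocks gives a Jordan form
J =
  [-4,  0,  0,  0]
  [ 0, -4,  0,  0]
  [ 0,  0, -4,  0]
  [ 0,  0,  0, -4]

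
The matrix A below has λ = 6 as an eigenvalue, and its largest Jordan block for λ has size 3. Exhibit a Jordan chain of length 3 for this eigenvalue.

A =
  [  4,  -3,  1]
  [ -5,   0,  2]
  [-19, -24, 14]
A Jordan chain for λ = 6 of length 3:
v_1 = (0, 2, 6)ᵀ
v_2 = (-2, -5, -19)ᵀ
v_3 = (1, 0, 0)ᵀ

Let N = A − (6)·I. We want v_3 with N^3 v_3 = 0 but N^2 v_3 ≠ 0; then v_{j-1} := N · v_j for j = 3, …, 2.

Pick v_3 = (1, 0, 0)ᵀ.
Then v_2 = N · v_3 = (-2, -5, -19)ᵀ.
Then v_1 = N · v_2 = (0, 2, 6)ᵀ.

Sanity check: (A − (6)·I) v_1 = (0, 0, 0)ᵀ = 0. ✓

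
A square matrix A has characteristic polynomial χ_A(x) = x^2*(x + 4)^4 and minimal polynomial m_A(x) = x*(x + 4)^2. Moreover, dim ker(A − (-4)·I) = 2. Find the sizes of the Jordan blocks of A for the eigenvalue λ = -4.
Block sizes for λ = -4: [2, 2]

Step 1 — from the characteristic polynomial, algebraic multiplicity of λ = -4 is 4. From dim ker(A − (-4)·I) = 2, there are exactly 2 Jordan blocks for λ = -4.
Step 2 — from the minimal polynomial, the factor (x + 4)^2 tells us the largest block for λ = -4 has size 2.
Step 3 — with total size 4, 2 blocks, and largest block 2, the block sizes (in nonincreasing order) are [2, 2].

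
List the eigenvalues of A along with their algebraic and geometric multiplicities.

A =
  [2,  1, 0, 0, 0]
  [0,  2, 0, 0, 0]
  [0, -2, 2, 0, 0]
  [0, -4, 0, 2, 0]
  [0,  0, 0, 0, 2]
λ = 2: alg = 5, geom = 4

Step 1 — factor the characteristic polynomial to read off the algebraic multiplicities:
  χ_A(x) = (x - 2)^5

Step 2 — compute geometric multiplicities via the rank-nullity identity g(λ) = n − rank(A − λI):
  rank(A − (2)·I) = 1, so dim ker(A − (2)·I) = n − 1 = 4

Summary:
  λ = 2: algebraic multiplicity = 5, geometric multiplicity = 4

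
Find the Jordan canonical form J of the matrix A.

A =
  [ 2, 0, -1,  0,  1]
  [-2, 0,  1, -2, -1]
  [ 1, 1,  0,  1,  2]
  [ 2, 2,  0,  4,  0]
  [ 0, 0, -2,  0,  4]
J_3(2) ⊕ J_1(2) ⊕ J_1(2)

The characteristic polynomial is
  det(x·I − A) = x^5 - 10*x^4 + 40*x^3 - 80*x^2 + 80*x - 32 = (x - 2)^5

Eigenvalues and multiplicities (the geometric multiplicity of λ is n − rank(A − λI), which equals the number of Jordan blocks for λ):
  λ = 2: algebraic multiplicity = 5, geometric multiplicity = 3

Determining the block sizes for each eigenvalue:
  λ = 2: with am = 5 and gm = 3, the partition is not yet determined (e.g. several partitions of 5 into 3 parts exist). Let N = A − (2)·I. Computing rank(N^1) = 2, rank(N^2) = 1, rank(N^3) = 0; the number of blocks of size ≥ j is rank(N^{j−1}) − rank(N^j), giving [3, 1, 1]. So we have 1 block(s) of size 3, 2 block(s) of size 1 → block sizes [3, 1, 1]

Assembling the blocks gives a Jordan form
J =
  [2, 1, 0, 0, 0]
  [0, 2, 1, 0, 0]
  [0, 0, 2, 0, 0]
  [0, 0, 0, 2, 0]
  [0, 0, 0, 0, 2]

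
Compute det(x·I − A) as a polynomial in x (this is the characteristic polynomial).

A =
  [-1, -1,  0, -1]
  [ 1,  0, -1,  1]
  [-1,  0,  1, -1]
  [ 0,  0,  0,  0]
x^4

Expanding det(x·I − A) (e.g. by cofactor expansion or by noting that A is similar to its Jordan form J, which has the same characteristic polynomial as A) gives
  χ_A(x) = x^4
which factors as x^4. The eigenvalues (with algebraic multiplicities) are λ = 0 with multiplicity 4.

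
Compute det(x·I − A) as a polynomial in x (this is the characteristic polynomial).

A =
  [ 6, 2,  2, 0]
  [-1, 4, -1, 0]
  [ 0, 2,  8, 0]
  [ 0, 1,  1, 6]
x^4 - 24*x^3 + 216*x^2 - 864*x + 1296

Expanding det(x·I − A) (e.g. by cofactor expansion or by noting that A is similar to its Jordan form J, which has the same characteristic polynomial as A) gives
  χ_A(x) = x^4 - 24*x^3 + 216*x^2 - 864*x + 1296
which factors as (x - 6)^4. The eigenvalues (with algebraic multiplicities) are λ = 6 with multiplicity 4.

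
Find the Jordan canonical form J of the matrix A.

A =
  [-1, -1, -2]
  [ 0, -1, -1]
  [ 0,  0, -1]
J_3(-1)

The characteristic polynomial is
  det(x·I − A) = x^3 + 3*x^2 + 3*x + 1 = (x + 1)^3

Eigenvalues and multiplicities (the geometric multiplicity of λ is n − rank(A − λI), which equals the number of Jordan blocks for λ):
  λ = -1: algebraic multiplicity = 3, geometric multiplicity = 1

Determining the block sizes for each eigenvalue:
  λ = -1: one block (gm = 1), so the single block has size am = 3 → block sizes [3]

Assembling the blocks gives a Jordan form
J =
  [-1,  1,  0]
  [ 0, -1,  1]
  [ 0,  0, -1]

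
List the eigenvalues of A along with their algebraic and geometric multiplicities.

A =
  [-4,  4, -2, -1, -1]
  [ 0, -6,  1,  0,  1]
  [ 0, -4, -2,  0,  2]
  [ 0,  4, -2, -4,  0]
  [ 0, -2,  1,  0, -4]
λ = -4: alg = 5, geom = 2

Step 1 — factor the characteristic polynomial to read off the algebraic multiplicities:
  χ_A(x) = (x + 4)^5

Step 2 — compute geometric multiplicities via the rank-nullity identity g(λ) = n − rank(A − λI):
  rank(A − (-4)·I) = 3, so dim ker(A − (-4)·I) = n − 3 = 2

Summary:
  λ = -4: algebraic multiplicity = 5, geometric multiplicity = 2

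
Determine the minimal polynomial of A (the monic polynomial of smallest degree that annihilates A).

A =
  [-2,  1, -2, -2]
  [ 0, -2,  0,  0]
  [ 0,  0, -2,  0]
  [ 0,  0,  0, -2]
x^2 + 4*x + 4

The characteristic polynomial is χ_A(x) = (x + 2)^4, so the eigenvalues are known. The minimal polynomial is
  m_A(x) = Π_λ (x − λ)^{k_λ}
where k_λ is the size of the *largest* Jordan block for λ (equivalently, the smallest k with (A − λI)^k v = 0 for every generalised eigenvector v of λ).

  λ = -2: largest Jordan block has size 2, contributing (x + 2)^2

So m_A(x) = (x + 2)^2 = x^2 + 4*x + 4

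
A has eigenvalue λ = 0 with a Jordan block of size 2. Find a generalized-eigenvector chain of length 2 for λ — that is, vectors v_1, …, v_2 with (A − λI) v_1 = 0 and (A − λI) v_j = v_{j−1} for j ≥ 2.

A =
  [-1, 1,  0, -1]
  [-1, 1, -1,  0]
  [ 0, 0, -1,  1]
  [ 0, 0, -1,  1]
A Jordan chain for λ = 0 of length 2:
v_1 = (-1, -1, 0, 0)ᵀ
v_2 = (1, 0, 0, 0)ᵀ

Let N = A − (0)·I. We want v_2 with N^2 v_2 = 0 but N^1 v_2 ≠ 0; then v_{j-1} := N · v_j for j = 2, …, 2.

Pick v_2 = (1, 0, 0, 0)ᵀ.
Then v_1 = N · v_2 = (-1, -1, 0, 0)ᵀ.

Sanity check: (A − (0)·I) v_1 = (0, 0, 0, 0)ᵀ = 0. ✓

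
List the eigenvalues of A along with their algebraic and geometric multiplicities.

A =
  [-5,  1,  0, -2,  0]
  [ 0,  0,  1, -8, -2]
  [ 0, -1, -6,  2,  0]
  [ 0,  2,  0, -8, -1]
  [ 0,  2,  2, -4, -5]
λ = -5: alg = 4, geom = 2; λ = -4: alg = 1, geom = 1

Step 1 — factor the characteristic polynomial to read off the algebraic multiplicities:
  χ_A(x) = (x + 4)*(x + 5)^4

Step 2 — compute geometric multiplicities via the rank-nullity identity g(λ) = n − rank(A − λI):
  rank(A − (-5)·I) = 3, so dim ker(A − (-5)·I) = n − 3 = 2
  rank(A − (-4)·I) = 4, so dim ker(A − (-4)·I) = n − 4 = 1

Summary:
  λ = -5: algebraic multiplicity = 4, geometric multiplicity = 2
  λ = -4: algebraic multiplicity = 1, geometric multiplicity = 1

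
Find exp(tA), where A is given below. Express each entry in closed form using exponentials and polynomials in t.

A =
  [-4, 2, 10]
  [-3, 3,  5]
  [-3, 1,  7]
e^{tA} =
  [-6*t*exp(2*t) + exp(2*t), 2*t*exp(2*t), 10*t*exp(2*t)]
  [-3*t*exp(2*t), t*exp(2*t) + exp(2*t), 5*t*exp(2*t)]
  [-3*t*exp(2*t), t*exp(2*t), 5*t*exp(2*t) + exp(2*t)]

Strategy: write A = P · J · P⁻¹ where J is a Jordan canonical form, so e^{tA} = P · e^{tJ} · P⁻¹, and e^{tJ} can be computed block-by-block.

A has Jordan form
J =
  [2, 1, 0]
  [0, 2, 0]
  [0, 0, 2]
(up to reordering of blocks).

Per-block formulas:
  For a 2×2 Jordan block J_2(2): exp(t · J_2(2)) = e^(2t)·(I + t·N), where N is the 2×2 nilpotent shift.
  For a 1×1 block at λ = 2: exp(t · [2]) = [e^(2t)].

After assembling e^{tJ} and conjugating by P, we get:

e^{tA} =
  [-6*t*exp(2*t) + exp(2*t), 2*t*exp(2*t), 10*t*exp(2*t)]
  [-3*t*exp(2*t), t*exp(2*t) + exp(2*t), 5*t*exp(2*t)]
  [-3*t*exp(2*t), t*exp(2*t), 5*t*exp(2*t) + exp(2*t)]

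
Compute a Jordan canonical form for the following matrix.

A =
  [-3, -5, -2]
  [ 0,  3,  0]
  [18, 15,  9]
J_2(3) ⊕ J_1(3)

The characteristic polynomial is
  det(x·I − A) = x^3 - 9*x^2 + 27*x - 27 = (x - 3)^3

Eigenvalues and multiplicities (the geometric multiplicity of λ is n − rank(A − λI), which equals the number of Jordan blocks for λ):
  λ = 3: algebraic multiplicity = 3, geometric multiplicity = 2

Determining the block sizes for each eigenvalue:
  λ = 3: 2 blocks summing to 3 forces exactly one block of size 2 and the rest size 1 → block sizes [2, 1]

Assembling the blocks gives a Jordan form
J =
  [3, 1, 0]
  [0, 3, 0]
  [0, 0, 3]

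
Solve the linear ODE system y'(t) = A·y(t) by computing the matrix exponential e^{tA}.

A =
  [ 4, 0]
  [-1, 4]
e^{tA} =
  [exp(4*t), 0]
  [-t*exp(4*t), exp(4*t)]

Strategy: write A = P · J · P⁻¹ where J is a Jordan canonical form, so e^{tA} = P · e^{tJ} · P⁻¹, and e^{tJ} can be computed block-by-block.

A has Jordan form
J =
  [4, 1]
  [0, 4]
(up to reordering of blocks).

Per-block formulas:
  For a 2×2 Jordan block J_2(4): exp(t · J_2(4)) = e^(4t)·(I + t·N), where N is the 2×2 nilpotent shift.

After assembling e^{tJ} and conjugating by P, we get:

e^{tA} =
  [exp(4*t), 0]
  [-t*exp(4*t), exp(4*t)]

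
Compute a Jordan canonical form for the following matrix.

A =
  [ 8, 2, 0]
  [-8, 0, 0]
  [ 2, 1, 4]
J_2(4) ⊕ J_1(4)

The characteristic polynomial is
  det(x·I − A) = x^3 - 12*x^2 + 48*x - 64 = (x - 4)^3

Eigenvalues and multiplicities (the geometric multiplicity of λ is n − rank(A − λI), which equals the number of Jordan blocks for λ):
  λ = 4: algebraic multiplicity = 3, geometric multiplicity = 2

Determining the block sizes for each eigenvalue:
  λ = 4: 2 blocks summing to 3 forces exactly one block of size 2 and the rest size 1 → block sizes [2, 1]

Assembling the blocks gives a Jordan form
J =
  [4, 1, 0]
  [0, 4, 0]
  [0, 0, 4]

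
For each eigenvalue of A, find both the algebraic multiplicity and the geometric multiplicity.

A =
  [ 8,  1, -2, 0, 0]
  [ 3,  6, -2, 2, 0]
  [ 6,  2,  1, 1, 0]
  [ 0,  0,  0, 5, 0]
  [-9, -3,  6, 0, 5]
λ = 5: alg = 5, geom = 3

Step 1 — factor the characteristic polynomial to read off the algebraic multiplicities:
  χ_A(x) = (x - 5)^5

Step 2 — compute geometric multiplicities via the rank-nullity identity g(λ) = n − rank(A − λI):
  rank(A − (5)·I) = 2, so dim ker(A − (5)·I) = n − 2 = 3

Summary:
  λ = 5: algebraic multiplicity = 5, geometric multiplicity = 3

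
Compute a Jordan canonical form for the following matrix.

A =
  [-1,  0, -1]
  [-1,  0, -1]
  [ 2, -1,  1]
J_3(0)

The characteristic polynomial is
  det(x·I − A) = x^3

Eigenvalues and multiplicities (the geometric multiplicity of λ is n − rank(A − λI), which equals the number of Jordan blocks for λ):
  λ = 0: algebraic multiplicity = 3, geometric multiplicity = 1

Determining the block sizes for each eigenvalue:
  λ = 0: one block (gm = 1), so the single block has size am = 3 → block sizes [3]

Assembling the blocks gives a Jordan form
J =
  [0, 1, 0]
  [0, 0, 1]
  [0, 0, 0]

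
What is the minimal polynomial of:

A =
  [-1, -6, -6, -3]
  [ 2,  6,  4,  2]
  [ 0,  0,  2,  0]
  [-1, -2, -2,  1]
x^2 - 4*x + 4

The characteristic polynomial is χ_A(x) = (x - 2)^4, so the eigenvalues are known. The minimal polynomial is
  m_A(x) = Π_λ (x − λ)^{k_λ}
where k_λ is the size of the *largest* Jordan block for λ (equivalently, the smallest k with (A − λI)^k v = 0 for every generalised eigenvector v of λ).

  λ = 2: largest Jordan block has size 2, contributing (x − 2)^2

So m_A(x) = (x - 2)^2 = x^2 - 4*x + 4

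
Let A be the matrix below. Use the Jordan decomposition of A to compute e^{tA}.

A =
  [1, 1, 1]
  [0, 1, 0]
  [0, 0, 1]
e^{tA} =
  [exp(t), t*exp(t), t*exp(t)]
  [0, exp(t), 0]
  [0, 0, exp(t)]

Strategy: write A = P · J · P⁻¹ where J is a Jordan canonical form, so e^{tA} = P · e^{tJ} · P⁻¹, and e^{tJ} can be computed block-by-block.

A has Jordan form
J =
  [1, 1, 0]
  [0, 1, 0]
  [0, 0, 1]
(up to reordering of blocks).

Per-block formulas:
  For a 1×1 block at λ = 1: exp(t · [1]) = [e^(1t)].
  For a 2×2 Jordan block J_2(1): exp(t · J_2(1)) = e^(1t)·(I + t·N), where N is the 2×2 nilpotent shift.

After assembling e^{tJ} and conjugating by P, we get:

e^{tA} =
  [exp(t), t*exp(t), t*exp(t)]
  [0, exp(t), 0]
  [0, 0, exp(t)]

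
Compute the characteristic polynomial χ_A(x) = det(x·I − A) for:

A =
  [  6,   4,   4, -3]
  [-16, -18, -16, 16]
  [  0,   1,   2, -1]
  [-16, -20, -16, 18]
x^4 - 8*x^3 + 24*x^2 - 32*x + 16

Expanding det(x·I − A) (e.g. by cofactor expansion or by noting that A is similar to its Jordan form J, which has the same characteristic polynomial as A) gives
  χ_A(x) = x^4 - 8*x^3 + 24*x^2 - 32*x + 16
which factors as (x - 2)^4. The eigenvalues (with algebraic multiplicities) are λ = 2 with multiplicity 4.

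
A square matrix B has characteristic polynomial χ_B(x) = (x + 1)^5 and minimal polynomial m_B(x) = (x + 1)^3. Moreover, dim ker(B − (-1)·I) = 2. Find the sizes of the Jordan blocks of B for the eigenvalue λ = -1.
Block sizes for λ = -1: [3, 2]

Step 1 — from the characteristic polynomial, algebraic multiplicity of λ = -1 is 5. From dim ker(B − (-1)·I) = 2, there are exactly 2 Jordan blocks for λ = -1.
Step 2 — from the minimal polynomial, the factor (x + 1)^3 tells us the largest block for λ = -1 has size 3.
Step 3 — with total size 5, 2 blocks, and largest block 3, the block sizes (in nonincreasing order) are [3, 2].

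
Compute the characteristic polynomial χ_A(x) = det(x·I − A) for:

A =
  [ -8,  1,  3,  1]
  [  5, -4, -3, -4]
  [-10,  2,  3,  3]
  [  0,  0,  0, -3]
x^4 + 12*x^3 + 54*x^2 + 108*x + 81

Expanding det(x·I − A) (e.g. by cofactor expansion or by noting that A is similar to its Jordan form J, which has the same characteristic polynomial as A) gives
  χ_A(x) = x^4 + 12*x^3 + 54*x^2 + 108*x + 81
which factors as (x + 3)^4. The eigenvalues (with algebraic multiplicities) are λ = -3 with multiplicity 4.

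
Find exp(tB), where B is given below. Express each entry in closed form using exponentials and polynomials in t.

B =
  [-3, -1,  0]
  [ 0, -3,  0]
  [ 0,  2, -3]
e^{tB} =
  [exp(-3*t), -t*exp(-3*t), 0]
  [0, exp(-3*t), 0]
  [0, 2*t*exp(-3*t), exp(-3*t)]

Strategy: write B = P · J · P⁻¹ where J is a Jordan canonical form, so e^{tB} = P · e^{tJ} · P⁻¹, and e^{tJ} can be computed block-by-block.

B has Jordan form
J =
  [-3,  1,  0]
  [ 0, -3,  0]
  [ 0,  0, -3]
(up to reordering of blocks).

Per-block formulas:
  For a 2×2 Jordan block J_2(-3): exp(t · J_2(-3)) = e^(-3t)·(I + t·N), where N is the 2×2 nilpotent shift.
  For a 1×1 block at λ = -3: exp(t · [-3]) = [e^(-3t)].

After assembling e^{tJ} and conjugating by P, we get:

e^{tB} =
  [exp(-3*t), -t*exp(-3*t), 0]
  [0, exp(-3*t), 0]
  [0, 2*t*exp(-3*t), exp(-3*t)]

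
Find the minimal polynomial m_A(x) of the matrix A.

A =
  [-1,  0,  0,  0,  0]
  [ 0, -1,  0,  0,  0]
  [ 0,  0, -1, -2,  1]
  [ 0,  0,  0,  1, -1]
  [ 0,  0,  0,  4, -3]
x^2 + 2*x + 1

The characteristic polynomial is χ_A(x) = (x + 1)^5, so the eigenvalues are known. The minimal polynomial is
  m_A(x) = Π_λ (x − λ)^{k_λ}
where k_λ is the size of the *largest* Jordan block for λ (equivalently, the smallest k with (A − λI)^k v = 0 for every generalised eigenvector v of λ).

  λ = -1: largest Jordan block has size 2, contributing (x + 1)^2

So m_A(x) = (x + 1)^2 = x^2 + 2*x + 1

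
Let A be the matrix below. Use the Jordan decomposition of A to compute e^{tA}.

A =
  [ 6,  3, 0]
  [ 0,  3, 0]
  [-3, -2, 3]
e^{tA} =
  [exp(6*t), exp(6*t) - exp(3*t), 0]
  [0, exp(3*t), 0]
  [-exp(6*t) + exp(3*t), t*exp(3*t) - exp(6*t) + exp(3*t), exp(3*t)]

Strategy: write A = P · J · P⁻¹ where J is a Jordan canonical form, so e^{tA} = P · e^{tJ} · P⁻¹, and e^{tJ} can be computed block-by-block.

A has Jordan form
J =
  [3, 1, 0]
  [0, 3, 0]
  [0, 0, 6]
(up to reordering of blocks).

Per-block formulas:
  For a 2×2 Jordan block J_2(3): exp(t · J_2(3)) = e^(3t)·(I + t·N), where N is the 2×2 nilpotent shift.
  For a 1×1 block at λ = 6: exp(t · [6]) = [e^(6t)].

After assembling e^{tJ} and conjugating by P, we get:

e^{tA} =
  [exp(6*t), exp(6*t) - exp(3*t), 0]
  [0, exp(3*t), 0]
  [-exp(6*t) + exp(3*t), t*exp(3*t) - exp(6*t) + exp(3*t), exp(3*t)]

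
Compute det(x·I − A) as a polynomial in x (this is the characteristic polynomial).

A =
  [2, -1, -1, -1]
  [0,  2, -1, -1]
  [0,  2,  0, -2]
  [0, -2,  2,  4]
x^4 - 8*x^3 + 24*x^2 - 32*x + 16

Expanding det(x·I − A) (e.g. by cofactor expansion or by noting that A is similar to its Jordan form J, which has the same characteristic polynomial as A) gives
  χ_A(x) = x^4 - 8*x^3 + 24*x^2 - 32*x + 16
which factors as (x - 2)^4. The eigenvalues (with algebraic multiplicities) are λ = 2 with multiplicity 4.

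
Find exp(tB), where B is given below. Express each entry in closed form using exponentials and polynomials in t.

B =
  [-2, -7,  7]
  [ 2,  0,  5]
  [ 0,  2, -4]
e^{tB} =
  [-7*t^2*exp(-2*t) + exp(-2*t), -7*t*exp(-2*t), -49*t^2*exp(-2*t)/2 + 7*t*exp(-2*t)]
  [2*t^2*exp(-2*t) + 2*t*exp(-2*t), 2*t*exp(-2*t) + exp(-2*t), 7*t^2*exp(-2*t) + 5*t*exp(-2*t)]
  [2*t^2*exp(-2*t), 2*t*exp(-2*t), 7*t^2*exp(-2*t) - 2*t*exp(-2*t) + exp(-2*t)]

Strategy: write B = P · J · P⁻¹ where J is a Jordan canonical form, so e^{tB} = P · e^{tJ} · P⁻¹, and e^{tJ} can be computed block-by-block.

B has Jordan form
J =
  [-2,  1,  0]
  [ 0, -2,  1]
  [ 0,  0, -2]
(up to reordering of blocks).

Per-block formulas:
  For a 3×3 Jordan block J_3(-2): exp(t · J_3(-2)) = e^(-2t)·(I + t·N + (t^2/2)·N^2), where N is the 3×3 nilpotent shift.

After assembling e^{tJ} and conjugating by P, we get:

e^{tB} =
  [-7*t^2*exp(-2*t) + exp(-2*t), -7*t*exp(-2*t), -49*t^2*exp(-2*t)/2 + 7*t*exp(-2*t)]
  [2*t^2*exp(-2*t) + 2*t*exp(-2*t), 2*t*exp(-2*t) + exp(-2*t), 7*t^2*exp(-2*t) + 5*t*exp(-2*t)]
  [2*t^2*exp(-2*t), 2*t*exp(-2*t), 7*t^2*exp(-2*t) - 2*t*exp(-2*t) + exp(-2*t)]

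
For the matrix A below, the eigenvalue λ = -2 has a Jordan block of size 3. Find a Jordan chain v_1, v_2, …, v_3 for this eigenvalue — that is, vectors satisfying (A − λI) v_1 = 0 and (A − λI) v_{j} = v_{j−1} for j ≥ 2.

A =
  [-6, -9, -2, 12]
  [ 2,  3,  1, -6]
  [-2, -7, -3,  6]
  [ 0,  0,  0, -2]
A Jordan chain for λ = -2 of length 3:
v_1 = (2, 0, -4, 0)ᵀ
v_2 = (-4, 2, -2, 0)ᵀ
v_3 = (1, 0, 0, 0)ᵀ

Let N = A − (-2)·I. We want v_3 with N^3 v_3 = 0 but N^2 v_3 ≠ 0; then v_{j-1} := N · v_j for j = 3, …, 2.

Pick v_3 = (1, 0, 0, 0)ᵀ.
Then v_2 = N · v_3 = (-4, 2, -2, 0)ᵀ.
Then v_1 = N · v_2 = (2, 0, -4, 0)ᵀ.

Sanity check: (A − (-2)·I) v_1 = (0, 0, 0, 0)ᵀ = 0. ✓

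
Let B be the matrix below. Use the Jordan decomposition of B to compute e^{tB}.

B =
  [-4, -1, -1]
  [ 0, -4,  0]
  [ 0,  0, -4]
e^{tB} =
  [exp(-4*t), -t*exp(-4*t), -t*exp(-4*t)]
  [0, exp(-4*t), 0]
  [0, 0, exp(-4*t)]

Strategy: write B = P · J · P⁻¹ where J is a Jordan canonical form, so e^{tB} = P · e^{tJ} · P⁻¹, and e^{tJ} can be computed block-by-block.

B has Jordan form
J =
  [-4,  1,  0]
  [ 0, -4,  0]
  [ 0,  0, -4]
(up to reordering of blocks).

Per-block formulas:
  For a 2×2 Jordan block J_2(-4): exp(t · J_2(-4)) = e^(-4t)·(I + t·N), where N is the 2×2 nilpotent shift.
  For a 1×1 block at λ = -4: exp(t · [-4]) = [e^(-4t)].

After assembling e^{tJ} and conjugating by P, we get:

e^{tB} =
  [exp(-4*t), -t*exp(-4*t), -t*exp(-4*t)]
  [0, exp(-4*t), 0]
  [0, 0, exp(-4*t)]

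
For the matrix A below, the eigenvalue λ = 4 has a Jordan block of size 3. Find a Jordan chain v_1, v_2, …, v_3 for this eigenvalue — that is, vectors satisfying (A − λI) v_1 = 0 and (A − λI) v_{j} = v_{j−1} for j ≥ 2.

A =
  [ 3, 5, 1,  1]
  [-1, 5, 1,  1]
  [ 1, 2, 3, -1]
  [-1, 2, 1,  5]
A Jordan chain for λ = 4 of length 3:
v_1 = (-4, 0, -3, -1)ᵀ
v_2 = (-1, -1, 1, -1)ᵀ
v_3 = (1, 0, 0, 0)ᵀ

Let N = A − (4)·I. We want v_3 with N^3 v_3 = 0 but N^2 v_3 ≠ 0; then v_{j-1} := N · v_j for j = 3, …, 2.

Pick v_3 = (1, 0, 0, 0)ᵀ.
Then v_2 = N · v_3 = (-1, -1, 1, -1)ᵀ.
Then v_1 = N · v_2 = (-4, 0, -3, -1)ᵀ.

Sanity check: (A − (4)·I) v_1 = (0, 0, 0, 0)ᵀ = 0. ✓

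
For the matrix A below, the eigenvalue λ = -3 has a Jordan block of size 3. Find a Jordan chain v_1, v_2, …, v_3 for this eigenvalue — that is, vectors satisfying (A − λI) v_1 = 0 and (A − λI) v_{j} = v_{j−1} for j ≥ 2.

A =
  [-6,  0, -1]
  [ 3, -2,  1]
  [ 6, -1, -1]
A Jordan chain for λ = -3 of length 3:
v_1 = (3, 0, -9)ᵀ
v_2 = (-3, 3, 6)ᵀ
v_3 = (1, 0, 0)ᵀ

Let N = A − (-3)·I. We want v_3 with N^3 v_3 = 0 but N^2 v_3 ≠ 0; then v_{j-1} := N · v_j for j = 3, …, 2.

Pick v_3 = (1, 0, 0)ᵀ.
Then v_2 = N · v_3 = (-3, 3, 6)ᵀ.
Then v_1 = N · v_2 = (3, 0, -9)ᵀ.

Sanity check: (A − (-3)·I) v_1 = (0, 0, 0)ᵀ = 0. ✓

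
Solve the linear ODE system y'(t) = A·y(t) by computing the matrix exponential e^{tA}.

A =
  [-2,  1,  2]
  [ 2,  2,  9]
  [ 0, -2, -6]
e^{tA} =
  [t^2*exp(-2*t) + exp(-2*t), t*exp(-2*t), t^2*exp(-2*t)/2 + 2*t*exp(-2*t)]
  [4*t^2*exp(-2*t) + 2*t*exp(-2*t), 4*t*exp(-2*t) + exp(-2*t), 2*t^2*exp(-2*t) + 9*t*exp(-2*t)]
  [-2*t^2*exp(-2*t), -2*t*exp(-2*t), -t^2*exp(-2*t) - 4*t*exp(-2*t) + exp(-2*t)]

Strategy: write A = P · J · P⁻¹ where J is a Jordan canonical form, so e^{tA} = P · e^{tJ} · P⁻¹, and e^{tJ} can be computed block-by-block.

A has Jordan form
J =
  [-2,  1,  0]
  [ 0, -2,  1]
  [ 0,  0, -2]
(up to reordering of blocks).

Per-block formulas:
  For a 3×3 Jordan block J_3(-2): exp(t · J_3(-2)) = e^(-2t)·(I + t·N + (t^2/2)·N^2), where N is the 3×3 nilpotent shift.

After assembling e^{tJ} and conjugating by P, we get:

e^{tA} =
  [t^2*exp(-2*t) + exp(-2*t), t*exp(-2*t), t^2*exp(-2*t)/2 + 2*t*exp(-2*t)]
  [4*t^2*exp(-2*t) + 2*t*exp(-2*t), 4*t*exp(-2*t) + exp(-2*t), 2*t^2*exp(-2*t) + 9*t*exp(-2*t)]
  [-2*t^2*exp(-2*t), -2*t*exp(-2*t), -t^2*exp(-2*t) - 4*t*exp(-2*t) + exp(-2*t)]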